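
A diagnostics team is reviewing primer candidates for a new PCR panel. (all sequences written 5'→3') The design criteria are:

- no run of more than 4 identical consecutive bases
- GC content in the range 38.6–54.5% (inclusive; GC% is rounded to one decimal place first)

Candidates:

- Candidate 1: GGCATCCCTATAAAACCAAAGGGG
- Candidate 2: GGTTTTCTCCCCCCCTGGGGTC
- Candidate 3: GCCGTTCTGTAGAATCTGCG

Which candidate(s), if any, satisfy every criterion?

Candidate 1 (24 nt, A=9 T=3 G=6 C=6): longest run = 4 ✓; GC 12/24 = 50.0% ✓ — passes.
Candidate 2 (22 nt, A=0 T=7 G=6 C=9): longest run = 7, exceeds 4 ✗; GC 15/22 = 68.2%, outside 38.6–54.5% ✗ — fails.
Candidate 3 (20 nt, A=3 T=6 G=6 C=5): longest run = 2 ✓; GC 11/20 = 55.0%, outside 38.6–54.5% ✗ — fails.

Candidate 1 only.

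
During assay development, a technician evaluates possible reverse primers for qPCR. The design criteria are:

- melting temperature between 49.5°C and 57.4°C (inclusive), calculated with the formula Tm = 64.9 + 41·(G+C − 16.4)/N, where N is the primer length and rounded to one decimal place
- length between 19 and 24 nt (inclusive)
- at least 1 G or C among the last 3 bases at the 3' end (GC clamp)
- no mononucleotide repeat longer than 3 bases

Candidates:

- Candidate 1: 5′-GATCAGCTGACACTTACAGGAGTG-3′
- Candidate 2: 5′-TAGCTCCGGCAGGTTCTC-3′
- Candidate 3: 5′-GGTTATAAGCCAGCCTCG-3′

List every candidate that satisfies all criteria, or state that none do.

Candidate 1 (24 nt, A=7 T=5 G=7 C=5): Tm = 64.9 + 41·(12 − 16.4)/24 = 57.4°C ✓; length 24 ✓; 3' end GTG has 2 G/C ✓; longest run = 2 ✓ — passes.
Candidate 2 (18 nt, A=2 T=5 G=5 C=6): Tm = 64.9 + 41·(11 − 16.4)/18 = 52.6°C ✓; length 18, outside 19–24 ✗; 3' end CTC has 2 G/C ✓; longest run = 2 ✓ — fails.
Candidate 3 (18 nt, A=4 T=4 G=5 C=5): Tm = 64.9 + 41·(10 − 16.4)/18 = 50.3°C ✓; length 18, outside 19–24 ✗; 3' end TCG has 2 G/C ✓; longest run = 2 ✓ — fails.

Candidate 1 only.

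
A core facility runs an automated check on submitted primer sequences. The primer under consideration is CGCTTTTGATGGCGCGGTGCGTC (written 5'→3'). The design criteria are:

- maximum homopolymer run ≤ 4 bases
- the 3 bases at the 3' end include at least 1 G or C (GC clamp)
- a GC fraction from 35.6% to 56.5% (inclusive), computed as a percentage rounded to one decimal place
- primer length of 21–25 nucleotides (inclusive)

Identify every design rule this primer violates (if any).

Base counts: A=1, T=7, G=9, C=6 (length 23).
homopolymer run: longest run = 4 ✓
GC clamp: 3' end GTC has 2 G/C ✓
GC content: GC 15/23 = 65.2%, outside 35.6–56.5% ✗
length: length 23 ✓

Fails: GC content.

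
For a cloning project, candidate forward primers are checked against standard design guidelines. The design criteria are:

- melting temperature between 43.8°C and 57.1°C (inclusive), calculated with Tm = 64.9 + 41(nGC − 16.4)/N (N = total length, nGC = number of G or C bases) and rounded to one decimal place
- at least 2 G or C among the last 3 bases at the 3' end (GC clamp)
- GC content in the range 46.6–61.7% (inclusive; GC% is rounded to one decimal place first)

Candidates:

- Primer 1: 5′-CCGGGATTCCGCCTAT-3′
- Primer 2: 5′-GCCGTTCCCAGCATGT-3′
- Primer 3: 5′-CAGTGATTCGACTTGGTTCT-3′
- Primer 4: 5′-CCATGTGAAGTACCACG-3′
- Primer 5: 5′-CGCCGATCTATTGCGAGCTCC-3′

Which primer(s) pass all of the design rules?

Primer 4 only.

Primer 1 (16 nt, A=2 T=4 G=4 C=6): Tm = 64.9 + 41·(10 − 16.4)/16 = 48.5°C ✓; 3' end TAT has 0 G/C, need ≥2 ✗; GC 10/16 = 62.5%, outside 46.6–61.7% ✗ — fails.
Primer 2 (16 nt, A=2 T=4 G=4 C=6): Tm = 64.9 + 41·(10 − 16.4)/16 = 48.5°C ✓; 3' end TGT has 1 G/C, need ≥2 ✗; GC 10/16 = 62.5%, outside 46.6–61.7% ✗ — fails.
Primer 3 (20 nt, A=3 T=8 G=5 C=4): Tm = 64.9 + 41·(9 − 16.4)/20 = 49.7°C ✓; 3' end TCT has 1 G/C, need ≥2 ✗; GC 9/20 = 45.0%, outside 46.6–61.7% ✗ — fails.
Primer 4 (17 nt, A=5 T=3 G=4 C=5): Tm = 64.9 + 41·(9 − 16.4)/17 = 47.1°C ✓; 3' end ACG has 2 G/C ✓; GC 9/17 = 52.9% ✓ — passes.
Primer 5 (21 nt, A=3 T=5 G=5 C=8): Tm = 64.9 + 41·(13 − 16.4)/21 = 58.3°C, outside 43.8–57.1°C ✗; 3' end TCC has 2 G/C ✓; GC 13/21 = 61.9%, outside 46.6–61.7% ✗ — fails.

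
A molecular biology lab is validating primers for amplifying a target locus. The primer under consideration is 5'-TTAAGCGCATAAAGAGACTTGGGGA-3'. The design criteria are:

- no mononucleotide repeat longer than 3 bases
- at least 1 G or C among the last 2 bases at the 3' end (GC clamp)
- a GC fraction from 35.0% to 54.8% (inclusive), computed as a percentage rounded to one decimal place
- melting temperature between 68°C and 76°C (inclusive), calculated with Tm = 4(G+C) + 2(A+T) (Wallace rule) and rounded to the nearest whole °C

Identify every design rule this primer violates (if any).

Base counts: A=9, T=5, G=8, C=3 (length 25).
homopolymer run: longest run = 4, exceeds 3 ✗
GC clamp: 3' end GA has 1 G/C ✓
GC content: GC 11/25 = 44.0% ✓
Tm: Tm = 2·14 + 4·11 = 72°C ✓

Fails: homopolymer run.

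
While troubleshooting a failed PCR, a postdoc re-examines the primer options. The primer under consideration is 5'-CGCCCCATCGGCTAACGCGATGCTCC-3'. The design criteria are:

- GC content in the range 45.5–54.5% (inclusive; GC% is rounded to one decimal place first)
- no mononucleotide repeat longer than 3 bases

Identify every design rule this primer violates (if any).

Base counts: A=4, T=4, G=6, C=12 (length 26).
GC content: GC 18/26 = 69.2%, outside 45.5–54.5% ✗
homopolymer run: longest run = 4, exceeds 3 ✗

Fails: GC content, homopolymer run.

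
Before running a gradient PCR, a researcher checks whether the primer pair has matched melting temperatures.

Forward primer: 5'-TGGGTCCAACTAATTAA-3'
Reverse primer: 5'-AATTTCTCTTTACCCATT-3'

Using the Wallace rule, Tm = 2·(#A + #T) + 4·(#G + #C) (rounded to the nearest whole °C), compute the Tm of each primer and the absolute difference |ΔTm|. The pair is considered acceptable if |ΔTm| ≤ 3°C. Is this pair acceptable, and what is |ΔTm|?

|ΔTm| = 0°C; the pair is acceptable.

Forward: A=6 T=5 G=3 C=3 → Tm = 2·11 + 4·6 = 46°C.
Reverse: A=4 T=9 G=0 C=5 → Tm = 2·13 + 4·5 = 46°C.
|ΔTm| = |46 − 46| = 0°C, ≤ 3°C.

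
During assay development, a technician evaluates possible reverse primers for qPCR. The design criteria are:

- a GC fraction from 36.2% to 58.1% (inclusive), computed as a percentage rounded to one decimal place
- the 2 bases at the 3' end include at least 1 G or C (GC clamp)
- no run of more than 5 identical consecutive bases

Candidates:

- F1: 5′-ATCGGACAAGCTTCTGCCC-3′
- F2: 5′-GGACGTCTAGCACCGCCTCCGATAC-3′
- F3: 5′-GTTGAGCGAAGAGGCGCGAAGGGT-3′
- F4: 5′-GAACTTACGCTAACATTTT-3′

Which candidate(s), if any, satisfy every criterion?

F1 (19 nt, A=4 T=4 G=4 C=7): GC 11/19 = 57.9% ✓; 3' end CC has 2 G/C ✓; longest run = 3 ✓ — passes.
F2 (25 nt, A=5 T=4 G=6 C=10): GC 16/25 = 64.0%, outside 36.2–58.1% ✗; 3' end AC has 1 G/C ✓; longest run = 2 ✓ — fails.
F3 (24 nt, A=6 T=3 G=12 C=3): GC 15/24 = 62.5%, outside 36.2–58.1% ✗; 3' end GT has 1 G/C ✓; longest run = 3 ✓ — fails.
F4 (19 nt, A=6 T=7 G=2 C=4): GC 6/19 = 31.6%, outside 36.2–58.1% ✗; 3' end TT has 0 G/C, need ≥1 ✗; longest run = 4 ✓ — fails.

F1 only.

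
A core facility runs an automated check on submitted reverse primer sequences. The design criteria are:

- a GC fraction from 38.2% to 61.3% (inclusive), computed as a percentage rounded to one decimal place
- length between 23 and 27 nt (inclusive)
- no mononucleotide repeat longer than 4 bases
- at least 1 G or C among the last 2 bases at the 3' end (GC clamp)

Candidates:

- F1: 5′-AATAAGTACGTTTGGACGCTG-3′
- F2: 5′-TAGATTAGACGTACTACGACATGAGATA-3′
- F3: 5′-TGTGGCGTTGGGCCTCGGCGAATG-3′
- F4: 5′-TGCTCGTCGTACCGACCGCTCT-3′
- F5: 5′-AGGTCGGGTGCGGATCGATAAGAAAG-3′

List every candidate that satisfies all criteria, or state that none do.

F5 only.

F1 (21 nt, A=6 T=6 G=6 C=3): GC 9/21 = 42.9% ✓; length 21, outside 23–27 ✗; longest run = 3 ✓; 3' end TG has 1 G/C ✓ — fails.
F2 (28 nt, A=11 T=7 G=6 C=4): GC 10/28 = 35.7%, outside 38.2–61.3% ✗; length 28, outside 23–27 ✗; longest run = 2 ✓; 3' end TA has 0 G/C, need ≥1 ✗ — fails.
F3 (24 nt, A=2 T=6 G=11 C=5): GC 16/24 = 66.7%, outside 38.2–61.3% ✗; length 24 ✓; longest run = 3 ✓; 3' end TG has 1 G/C ✓ — fails.
F4 (22 nt, A=2 T=6 G=5 C=9): GC 14/22 = 63.6%, outside 38.2–61.3% ✗; length 22, outside 23–27 ✗; longest run = 2 ✓; 3' end CT has 1 G/C ✓ — fails.
F5 (26 nt, A=8 T=4 G=11 C=3): GC 14/26 = 53.8% ✓; length 26 ✓; longest run = 3 ✓; 3' end AG has 1 G/C ✓ — passes.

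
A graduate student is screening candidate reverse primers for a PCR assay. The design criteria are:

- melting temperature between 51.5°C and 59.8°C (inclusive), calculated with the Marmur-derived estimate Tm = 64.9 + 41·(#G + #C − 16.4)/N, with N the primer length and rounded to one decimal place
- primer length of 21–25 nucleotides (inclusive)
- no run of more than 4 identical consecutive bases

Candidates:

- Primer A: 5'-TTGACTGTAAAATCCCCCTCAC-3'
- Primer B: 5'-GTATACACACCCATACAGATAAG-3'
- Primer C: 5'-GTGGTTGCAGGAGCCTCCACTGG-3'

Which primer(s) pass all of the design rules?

Primer B only.

Primer A (22 nt, A=6 T=6 G=2 C=8): Tm = 64.9 + 41·(10 − 16.4)/22 = 53.0°C ✓; length 22 ✓; longest run = 5, exceeds 4 ✗ — fails.
Primer B (23 nt, A=10 T=4 G=3 C=6): Tm = 64.9 + 41·(9 − 16.4)/23 = 51.7°C ✓; length 23 ✓; longest run = 3 ✓ — passes.
Primer C (23 nt, A=3 T=5 G=9 C=6): Tm = 64.9 + 41·(15 − 16.4)/23 = 62.4°C, outside 51.5–59.8°C ✗; length 23 ✓; longest run = 2 ✓ — fails.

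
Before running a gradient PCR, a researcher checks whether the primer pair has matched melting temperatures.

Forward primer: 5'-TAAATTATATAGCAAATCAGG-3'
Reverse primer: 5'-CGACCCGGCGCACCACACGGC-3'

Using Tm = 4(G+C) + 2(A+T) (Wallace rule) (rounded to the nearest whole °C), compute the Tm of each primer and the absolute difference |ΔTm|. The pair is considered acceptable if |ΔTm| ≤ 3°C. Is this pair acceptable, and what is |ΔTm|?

Forward: A=10 T=6 G=3 C=2 → Tm = 2·16 + 4·5 = 52°C.
Reverse: A=4 T=0 G=6 C=11 → Tm = 2·4 + 4·17 = 76°C.
|ΔTm| = |52 − 76| = 24°C, > 3°C.

|ΔTm| = 24°C; the pair is not acceptable.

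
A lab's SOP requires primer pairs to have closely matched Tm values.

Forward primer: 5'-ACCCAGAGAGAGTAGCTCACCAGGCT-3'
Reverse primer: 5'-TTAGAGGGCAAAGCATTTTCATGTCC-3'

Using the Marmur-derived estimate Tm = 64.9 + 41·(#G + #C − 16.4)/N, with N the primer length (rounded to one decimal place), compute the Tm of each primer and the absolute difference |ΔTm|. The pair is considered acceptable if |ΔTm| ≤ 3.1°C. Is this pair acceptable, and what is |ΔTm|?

Forward: G+C = 15, N = 26 → Tm = 64.9 + 41·(15 − 16.4)/26 = 62.7°C.
Reverse: G+C = 11, N = 26 → Tm = 64.9 + 41·(11 − 16.4)/26 = 56.4°C.
|ΔTm| = |62.7 − 56.4| = 6.3°C, > 3.1°C.

|ΔTm| = 6.3°C; the pair is not acceptable.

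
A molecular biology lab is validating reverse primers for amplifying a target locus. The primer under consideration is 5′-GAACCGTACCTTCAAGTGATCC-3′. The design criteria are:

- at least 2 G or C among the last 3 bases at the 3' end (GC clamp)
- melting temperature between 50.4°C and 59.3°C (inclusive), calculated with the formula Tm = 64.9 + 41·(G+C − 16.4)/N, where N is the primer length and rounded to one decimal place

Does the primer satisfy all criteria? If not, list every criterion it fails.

Meets all criteria.

Base counts: A=6, T=5, G=4, C=7 (length 22).
GC clamp: 3' end TCC has 2 G/C ✓
Tm: Tm = 64.9 + 41·(11 − 16.4)/22 = 54.8°C ✓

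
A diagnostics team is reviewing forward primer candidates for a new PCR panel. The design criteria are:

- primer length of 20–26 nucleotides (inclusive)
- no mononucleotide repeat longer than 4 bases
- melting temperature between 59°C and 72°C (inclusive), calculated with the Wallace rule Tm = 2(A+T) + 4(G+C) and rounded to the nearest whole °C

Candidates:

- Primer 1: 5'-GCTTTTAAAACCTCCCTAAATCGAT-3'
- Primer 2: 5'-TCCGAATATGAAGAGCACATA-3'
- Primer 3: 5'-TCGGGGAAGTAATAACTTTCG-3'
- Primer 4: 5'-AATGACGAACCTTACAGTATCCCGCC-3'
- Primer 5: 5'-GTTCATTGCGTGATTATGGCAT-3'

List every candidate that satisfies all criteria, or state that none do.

Primer 1 (25 nt, A=8 T=8 G=2 C=7): length 25 ✓; longest run = 4 ✓; Tm = 2·16 + 4·9 = 68°C ✓ — passes.
Primer 2 (21 nt, A=9 T=4 G=4 C=4): length 21 ✓; longest run = 2 ✓; Tm = 2·13 + 4·8 = 58°C, outside 59–72°C ✗ — fails.
Primer 3 (21 nt, A=6 T=6 G=6 C=3): length 21 ✓; longest run = 4 ✓; Tm = 2·12 + 4·9 = 60°C ✓ — passes.
Primer 4 (26 nt, A=8 T=5 G=4 C=9): length 26 ✓; longest run = 3 ✓; Tm = 2·13 + 4·13 = 78°C, outside 59–72°C ✗ — fails.
Primer 5 (22 nt, A=4 T=9 G=6 C=3): length 22 ✓; longest run = 2 ✓; Tm = 2·13 + 4·9 = 62°C ✓ — passes.

Primer 1, Primer 3 and Primer 5.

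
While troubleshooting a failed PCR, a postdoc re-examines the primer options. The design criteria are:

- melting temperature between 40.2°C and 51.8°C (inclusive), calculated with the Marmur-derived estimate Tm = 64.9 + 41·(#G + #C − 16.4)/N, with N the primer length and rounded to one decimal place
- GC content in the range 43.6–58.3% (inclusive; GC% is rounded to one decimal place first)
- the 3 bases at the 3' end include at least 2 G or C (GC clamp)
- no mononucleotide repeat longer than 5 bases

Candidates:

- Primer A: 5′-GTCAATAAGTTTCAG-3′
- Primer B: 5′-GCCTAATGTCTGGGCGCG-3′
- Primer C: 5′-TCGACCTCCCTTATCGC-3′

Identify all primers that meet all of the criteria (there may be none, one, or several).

Primer A (15 nt, A=5 T=5 G=3 C=2): Tm = 64.9 + 41·(5 − 16.4)/15 = 33.7°C, outside 40.2–51.8°C ✗; GC 5/15 = 33.3%, outside 43.6–58.3% ✗; 3' end CAG has 2 G/C ✓; longest run = 3 ✓ — fails.
Primer B (18 nt, A=2 T=4 G=7 C=5): Tm = 64.9 + 41·(12 − 16.4)/18 = 54.9°C, outside 40.2–51.8°C ✗; GC 12/18 = 66.7%, outside 43.6–58.3% ✗; 3' end GCG has 3 G/C ✓; longest run = 3 ✓ — fails.
Primer C (17 nt, A=2 T=5 G=2 C=8): Tm = 64.9 + 41·(10 − 16.4)/17 = 49.5°C ✓; GC 10/17 = 58.8%, outside 43.6–58.3% ✗; 3' end CGC has 3 G/C ✓; longest run = 3 ✓ — fails.

None of the candidates satisfy all criteria.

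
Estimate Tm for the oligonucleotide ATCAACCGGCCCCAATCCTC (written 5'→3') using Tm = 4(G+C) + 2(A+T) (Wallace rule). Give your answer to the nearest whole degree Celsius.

Base counts: A=5, T=3, G=2, C=10 (length 20).
Tm = 2·(5+3) + 4·(2+10) = 2·8 + 4·12 = 16 + 48 = 64°C.

64°C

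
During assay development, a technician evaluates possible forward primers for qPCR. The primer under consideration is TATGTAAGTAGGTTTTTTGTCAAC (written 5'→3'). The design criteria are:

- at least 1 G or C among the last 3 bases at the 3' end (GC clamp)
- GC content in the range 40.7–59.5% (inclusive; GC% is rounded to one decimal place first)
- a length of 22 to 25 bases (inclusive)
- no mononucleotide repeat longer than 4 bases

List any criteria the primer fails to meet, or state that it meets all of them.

Fails: GC content, homopolymer run.

Base counts: A=6, T=11, G=5, C=2 (length 24).
GC clamp: 3' end AAC has 1 G/C ✓
GC content: GC 7/24 = 29.2%, outside 40.7–59.5% ✗
length: length 24 ✓
homopolymer run: longest run = 6, exceeds 4 ✗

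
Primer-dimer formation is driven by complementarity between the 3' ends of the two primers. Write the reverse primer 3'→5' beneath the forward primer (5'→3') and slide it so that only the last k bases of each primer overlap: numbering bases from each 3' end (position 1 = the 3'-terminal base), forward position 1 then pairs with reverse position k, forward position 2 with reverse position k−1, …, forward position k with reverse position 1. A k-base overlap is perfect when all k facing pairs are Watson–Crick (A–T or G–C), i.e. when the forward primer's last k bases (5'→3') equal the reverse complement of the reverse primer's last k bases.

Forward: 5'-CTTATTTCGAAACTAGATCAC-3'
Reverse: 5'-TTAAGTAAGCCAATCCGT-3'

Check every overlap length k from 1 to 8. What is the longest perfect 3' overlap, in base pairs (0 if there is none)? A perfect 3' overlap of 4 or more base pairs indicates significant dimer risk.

Longest perfect overlap: 2 complementary base pairs; below the dimer-risk threshold (threshold 4).

Last 8 bases (5'→3') — forward …TAGATCAC, reverse …CAATCCGT.
Reverse complement of the reverse primer's last 8 bases: ACGGATTG; its first k bases are the reverse complement of the reverse primer's last k bases, so a perfect k-base overlap needs the forward primer's last k bases to equal them.
Comparing (forward last k vs required): k=1: C vs A ✗; k=2: AC vs AC ✓; k=3: CAC vs ACG ✗; k=4: TCAC vs ACGG ✗; k=5: ATCAC vs ACGGA ✗; k=6: GATCAC vs ACGGAT ✗; k=7: AGATCAC vs ACGGATT ✗; k=8: TAGATCAC vs ACGGATTG ✗.
Only k = 2 is perfect, so the longest perfect 3' overlap is 2.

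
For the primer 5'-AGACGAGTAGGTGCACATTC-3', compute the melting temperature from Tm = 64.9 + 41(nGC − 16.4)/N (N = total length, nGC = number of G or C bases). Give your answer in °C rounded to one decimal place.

51.8°C

Base counts: A=6, T=4, G=6, C=4; G+C = 10, N = 20.
Tm = 64.9 + 41·(10 − 16.4)/20 = 64.9 + -262.40/20 = 51.8°C.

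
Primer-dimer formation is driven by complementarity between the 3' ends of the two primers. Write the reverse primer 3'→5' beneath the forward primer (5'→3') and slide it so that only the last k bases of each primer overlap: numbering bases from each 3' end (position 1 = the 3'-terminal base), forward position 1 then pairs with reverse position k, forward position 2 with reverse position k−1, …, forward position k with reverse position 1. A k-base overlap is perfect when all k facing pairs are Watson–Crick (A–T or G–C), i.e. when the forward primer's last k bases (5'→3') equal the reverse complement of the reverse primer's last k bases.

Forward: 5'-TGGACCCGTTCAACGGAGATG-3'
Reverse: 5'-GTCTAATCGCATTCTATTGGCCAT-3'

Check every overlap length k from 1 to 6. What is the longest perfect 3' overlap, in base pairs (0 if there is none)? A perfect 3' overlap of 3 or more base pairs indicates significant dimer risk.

Longest perfect overlap: 3 complementary base pairs; significant dimer risk (threshold 3).

Last 6 bases (5'→3') — forward …GAGATG, reverse …GGCCAT.
Reverse complement of the reverse primer's last 6 bases: ATGGCC; its first k bases are the reverse complement of the reverse primer's last k bases, so a perfect k-base overlap needs the forward primer's last k bases to equal them.
Comparing (forward last k vs required): k=1: G vs A ✗; k=2: TG vs AT ✗; k=3: ATG vs ATG ✓; k=4: GATG vs ATGG ✗; k=5: AGATG vs ATGGC ✗; k=6: GAGATG vs ATGGCC ✗.
Only k = 3 is perfect, so the longest perfect 3' overlap is 3.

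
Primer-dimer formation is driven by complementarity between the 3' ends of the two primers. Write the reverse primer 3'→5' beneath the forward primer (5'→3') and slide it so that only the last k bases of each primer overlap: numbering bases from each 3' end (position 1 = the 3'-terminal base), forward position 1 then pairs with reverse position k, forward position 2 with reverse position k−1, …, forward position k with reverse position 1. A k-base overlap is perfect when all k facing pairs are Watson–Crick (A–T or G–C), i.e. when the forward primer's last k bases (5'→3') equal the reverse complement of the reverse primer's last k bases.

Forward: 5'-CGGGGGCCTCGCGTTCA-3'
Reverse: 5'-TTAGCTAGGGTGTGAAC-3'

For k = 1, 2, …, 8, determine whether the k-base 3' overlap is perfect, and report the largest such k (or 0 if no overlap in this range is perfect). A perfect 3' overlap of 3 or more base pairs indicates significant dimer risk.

Longest perfect overlap: 5 complementary base pairs; significant dimer risk (threshold 3).

Last 8 bases (5'→3') — forward …CGCGTTCA, reverse …GTGTGAAC.
Reverse complement of the reverse primer's last 8 bases: GTTCACAC; its first k bases are the reverse complement of the reverse primer's last k bases, so a perfect k-base overlap needs the forward primer's last k bases to equal them.
Comparing (forward last k vs required): k=1: A vs G ✗; k=2: CA vs GT ✗; k=3: TCA vs GTT ✗; k=4: TTCA vs GTTC ✗; k=5: GTTCA vs GTTCA ✓; k=6: CGTTCA vs GTTCAC ✗; k=7: GCGTTCA vs GTTCACA ✗; k=8: CGCGTTCA vs GTTCACAC ✗.
Only k = 5 is perfect, so the longest perfect 3' overlap is 5.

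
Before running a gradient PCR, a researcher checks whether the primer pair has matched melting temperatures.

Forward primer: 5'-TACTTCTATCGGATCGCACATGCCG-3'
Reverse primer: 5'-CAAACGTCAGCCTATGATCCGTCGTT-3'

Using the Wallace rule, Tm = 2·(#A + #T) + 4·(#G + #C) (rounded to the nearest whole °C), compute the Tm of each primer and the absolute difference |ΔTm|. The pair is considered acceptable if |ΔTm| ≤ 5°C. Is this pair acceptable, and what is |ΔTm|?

Forward: A=5 T=7 G=5 C=8 → Tm = 2·12 + 4·13 = 76°C.
Reverse: A=6 T=7 G=5 C=8 → Tm = 2·13 + 4·13 = 78°C.
|ΔTm| = |76 − 78| = 2°C, ≤ 5°C.

|ΔTm| = 2°C; the pair is acceptable.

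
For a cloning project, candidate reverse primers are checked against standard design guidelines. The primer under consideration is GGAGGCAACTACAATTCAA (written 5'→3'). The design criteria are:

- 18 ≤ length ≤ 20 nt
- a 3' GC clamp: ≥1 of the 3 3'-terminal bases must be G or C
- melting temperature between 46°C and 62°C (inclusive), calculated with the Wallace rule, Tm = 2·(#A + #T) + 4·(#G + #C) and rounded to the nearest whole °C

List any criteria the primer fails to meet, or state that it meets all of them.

Meets all criteria.

Base counts: A=8, T=3, G=4, C=4 (length 19).
length: length 19 ✓
GC clamp: 3' end CAA has 1 G/C ✓
Tm: Tm = 2·11 + 4·8 = 54°C ✓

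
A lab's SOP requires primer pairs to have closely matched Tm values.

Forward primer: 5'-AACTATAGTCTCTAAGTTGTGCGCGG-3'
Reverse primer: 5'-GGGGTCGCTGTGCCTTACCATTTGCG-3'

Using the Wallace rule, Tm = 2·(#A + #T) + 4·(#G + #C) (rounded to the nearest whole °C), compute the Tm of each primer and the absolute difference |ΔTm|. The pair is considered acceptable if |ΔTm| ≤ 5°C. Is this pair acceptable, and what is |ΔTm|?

Forward: A=6 T=8 G=7 C=5 → Tm = 2·14 + 4·12 = 76°C.
Reverse: A=2 T=8 G=9 C=7 → Tm = 2·10 + 4·16 = 84°C.
|ΔTm| = |76 − 84| = 8°C, > 5°C.

|ΔTm| = 8°C; the pair is not acceptable.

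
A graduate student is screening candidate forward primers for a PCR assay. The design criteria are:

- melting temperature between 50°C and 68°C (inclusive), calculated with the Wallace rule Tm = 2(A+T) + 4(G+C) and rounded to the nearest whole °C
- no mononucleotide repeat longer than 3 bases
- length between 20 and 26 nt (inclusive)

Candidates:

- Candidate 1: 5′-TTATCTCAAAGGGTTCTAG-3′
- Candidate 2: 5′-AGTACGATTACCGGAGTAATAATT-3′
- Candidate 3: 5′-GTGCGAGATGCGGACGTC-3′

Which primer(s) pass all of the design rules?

Candidate 2 only.

Candidate 1 (19 nt, A=5 T=7 G=4 C=3): Tm = 2·12 + 4·7 = 52°C ✓; longest run = 3 ✓; length 19, outside 20–26 ✗ — fails.
Candidate 2 (24 nt, A=9 T=7 G=5 C=3): Tm = 2·16 + 4·8 = 64°C ✓; longest run = 2 ✓; length 24 ✓ — passes.
Candidate 3 (18 nt, A=3 T=3 G=8 C=4): Tm = 2·6 + 4·12 = 60°C ✓; longest run = 2 ✓; length 18, outside 20–26 ✗ — fails.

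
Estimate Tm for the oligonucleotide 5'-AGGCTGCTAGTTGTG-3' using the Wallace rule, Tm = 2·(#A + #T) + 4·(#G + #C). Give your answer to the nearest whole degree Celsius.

46°C

Base counts: A=2, T=5, G=6, C=2 (length 15).
Tm = 2·(2+5) + 4·(6+2) = 2·7 + 4·8 = 14 + 32 = 46°C.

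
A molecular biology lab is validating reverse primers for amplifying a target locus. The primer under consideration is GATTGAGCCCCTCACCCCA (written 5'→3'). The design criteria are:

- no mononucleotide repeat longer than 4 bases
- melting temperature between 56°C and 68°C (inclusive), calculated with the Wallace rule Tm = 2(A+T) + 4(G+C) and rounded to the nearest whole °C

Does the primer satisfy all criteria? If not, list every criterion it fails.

Base counts: A=4, T=3, G=3, C=9 (length 19).
homopolymer run: longest run = 4 ✓
Tm: Tm = 2·7 + 4·12 = 62°C ✓

Meets all criteria.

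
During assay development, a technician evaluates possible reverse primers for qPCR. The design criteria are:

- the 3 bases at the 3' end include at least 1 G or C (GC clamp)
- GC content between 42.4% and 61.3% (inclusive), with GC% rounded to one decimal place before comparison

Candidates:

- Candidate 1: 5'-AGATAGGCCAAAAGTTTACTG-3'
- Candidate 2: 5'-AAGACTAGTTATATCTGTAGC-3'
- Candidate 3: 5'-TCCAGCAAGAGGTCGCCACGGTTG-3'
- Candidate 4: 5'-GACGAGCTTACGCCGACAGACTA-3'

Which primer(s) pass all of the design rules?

Candidate 4 only.

Candidate 1 (21 nt, A=8 T=5 G=5 C=3): 3' end CTG has 2 G/C ✓; GC 8/21 = 38.1%, outside 42.4–61.3% ✗ — fails.
Candidate 2 (21 nt, A=7 T=7 G=4 C=3): 3' end AGC has 2 G/C ✓; GC 7/21 = 33.3%, outside 42.4–61.3% ✗ — fails.
Candidate 3 (24 nt, A=5 T=4 G=8 C=7): 3' end TTG has 1 G/C ✓; GC 15/24 = 62.5%, outside 42.4–61.3% ✗ — fails.
Candidate 4 (23 nt, A=7 T=3 G=6 C=7): 3' end CTA has 1 G/C ✓; GC 13/23 = 56.5% ✓ — passes.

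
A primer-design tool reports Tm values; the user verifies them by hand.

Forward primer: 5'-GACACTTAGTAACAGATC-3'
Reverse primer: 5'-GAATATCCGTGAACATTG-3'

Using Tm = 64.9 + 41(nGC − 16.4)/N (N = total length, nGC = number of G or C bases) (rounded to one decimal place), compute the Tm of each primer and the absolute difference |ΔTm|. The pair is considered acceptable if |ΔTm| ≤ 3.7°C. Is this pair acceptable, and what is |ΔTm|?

|ΔTm| = 0.0°C; the pair is acceptable.

Forward: G+C = 7, N = 18 → Tm = 64.9 + 41·(7 − 16.4)/18 = 43.5°C.
Reverse: G+C = 7, N = 18 → Tm = 64.9 + 41·(7 − 16.4)/18 = 43.5°C.
|ΔTm| = |43.5 − 43.5| = 0.0°C, ≤ 3.7°C.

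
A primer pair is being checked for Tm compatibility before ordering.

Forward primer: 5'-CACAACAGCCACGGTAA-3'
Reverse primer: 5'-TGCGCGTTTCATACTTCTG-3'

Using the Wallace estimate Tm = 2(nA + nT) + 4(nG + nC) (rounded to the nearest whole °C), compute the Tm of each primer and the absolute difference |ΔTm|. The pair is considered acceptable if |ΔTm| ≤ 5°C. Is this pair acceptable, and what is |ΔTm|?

|ΔTm| = 4°C; the pair is acceptable.

Forward: A=7 T=1 G=3 C=6 → Tm = 2·8 + 4·9 = 52°C.
Reverse: A=2 T=8 G=4 C=5 → Tm = 2·10 + 4·9 = 56°C.
|ΔTm| = |52 − 56| = 4°C, ≤ 5°C.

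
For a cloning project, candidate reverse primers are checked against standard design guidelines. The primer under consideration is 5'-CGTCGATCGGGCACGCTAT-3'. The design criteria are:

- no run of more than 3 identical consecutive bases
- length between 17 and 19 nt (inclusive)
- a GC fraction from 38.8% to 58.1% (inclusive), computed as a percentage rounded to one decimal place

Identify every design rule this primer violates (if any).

Base counts: A=3, T=4, G=6, C=6 (length 19).
homopolymer run: longest run = 3 ✓
length: length 19 ✓
GC content: GC 12/19 = 63.2%, outside 38.8–58.1% ✗

Fails: GC content.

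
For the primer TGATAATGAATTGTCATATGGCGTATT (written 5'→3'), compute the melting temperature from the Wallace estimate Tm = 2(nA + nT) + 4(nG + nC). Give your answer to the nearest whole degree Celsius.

70°C

Base counts: A=8, T=11, G=6, C=2 (length 27).
Tm = 2·(8+11) + 4·(6+2) = 2·19 + 4·8 = 38 + 32 = 70°C.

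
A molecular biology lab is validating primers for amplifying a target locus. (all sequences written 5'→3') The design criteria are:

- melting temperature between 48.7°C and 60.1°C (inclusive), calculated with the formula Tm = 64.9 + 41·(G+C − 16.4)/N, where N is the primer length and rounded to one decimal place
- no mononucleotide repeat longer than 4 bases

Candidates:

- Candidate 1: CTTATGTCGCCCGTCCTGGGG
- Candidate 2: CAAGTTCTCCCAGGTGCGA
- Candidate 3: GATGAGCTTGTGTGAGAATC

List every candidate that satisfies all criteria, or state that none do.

Candidate 1 (21 nt, A=1 T=6 G=7 C=7): Tm = 64.9 + 41·(14 − 16.4)/21 = 60.2°C, outside 48.7–60.1°C ✗; longest run = 4 ✓ — fails.
Candidate 2 (19 nt, A=4 T=4 G=5 C=6): Tm = 64.9 + 41·(11 − 16.4)/19 = 53.2°C ✓; longest run = 3 ✓ — passes.
Candidate 3 (20 nt, A=5 T=6 G=7 C=2): Tm = 64.9 + 41·(9 − 16.4)/20 = 49.7°C ✓; longest run = 2 ✓ — passes.

Candidate 2 and Candidate 3.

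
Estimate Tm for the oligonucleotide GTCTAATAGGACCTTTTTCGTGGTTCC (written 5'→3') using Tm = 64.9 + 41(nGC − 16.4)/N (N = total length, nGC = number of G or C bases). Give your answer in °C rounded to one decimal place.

Base counts: A=4, T=11, G=6, C=6; G+C = 12, N = 27.
Tm = 64.9 + 41·(12 − 16.4)/27 = 64.9 + -180.40/27 = 58.2°C.

58.2°C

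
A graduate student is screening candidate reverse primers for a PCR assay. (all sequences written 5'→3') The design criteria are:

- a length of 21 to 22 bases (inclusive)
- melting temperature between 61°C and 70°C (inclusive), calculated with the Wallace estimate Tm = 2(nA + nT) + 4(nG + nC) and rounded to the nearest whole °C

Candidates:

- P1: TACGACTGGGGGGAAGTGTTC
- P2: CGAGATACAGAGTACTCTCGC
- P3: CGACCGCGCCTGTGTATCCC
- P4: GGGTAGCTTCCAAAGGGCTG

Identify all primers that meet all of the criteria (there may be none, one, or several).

P1 (21 nt, A=4 T=5 G=9 C=3): length 21 ✓; Tm = 2·9 + 4·12 = 66°C ✓ — passes.
P2 (21 nt, A=6 T=4 G=5 C=6): length 21 ✓; Tm = 2·10 + 4·11 = 64°C ✓ — passes.
P3 (20 nt, A=2 T=4 G=5 C=9): length 20, outside 21–22 ✗; Tm = 2·6 + 4·14 = 68°C ✓ — fails.
P4 (20 nt, A=4 T=4 G=8 C=4): length 20, outside 21–22 ✗; Tm = 2·8 + 4·12 = 64°C ✓ — fails.

P1 and P2.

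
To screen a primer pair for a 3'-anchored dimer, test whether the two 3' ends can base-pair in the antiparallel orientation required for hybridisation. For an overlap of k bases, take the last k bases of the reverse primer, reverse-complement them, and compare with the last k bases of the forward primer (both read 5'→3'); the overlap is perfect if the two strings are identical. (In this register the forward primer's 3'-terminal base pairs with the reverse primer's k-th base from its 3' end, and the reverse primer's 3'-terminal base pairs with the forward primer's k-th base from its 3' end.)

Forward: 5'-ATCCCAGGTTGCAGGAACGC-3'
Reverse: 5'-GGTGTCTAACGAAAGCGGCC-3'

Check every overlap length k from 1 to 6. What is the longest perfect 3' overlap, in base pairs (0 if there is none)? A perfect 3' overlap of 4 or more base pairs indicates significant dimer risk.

Last 6 bases (5'→3') — forward …GAACGC, reverse …GCGGCC.
Reverse complement of the reverse primer's last 6 bases: GGCCGC; its first k bases are the reverse complement of the reverse primer's last k bases, so a perfect k-base overlap needs the forward primer's last k bases to equal them.
Comparing (forward last k vs required): k=1: C vs G ✗; k=2: GC vs GG ✗; k=3: CGC vs GGC ✗; k=4: ACGC vs GGCC ✗; k=5: AACGC vs GGCCG ✗; k=6: GAACGC vs GGCCGC ✗.
No overlap length from 1 to 6 is perfect, so the longest perfect 3' overlap is 0.

Longest perfect overlap: 0 complementary base pairs; below the dimer-risk threshold (threshold 4).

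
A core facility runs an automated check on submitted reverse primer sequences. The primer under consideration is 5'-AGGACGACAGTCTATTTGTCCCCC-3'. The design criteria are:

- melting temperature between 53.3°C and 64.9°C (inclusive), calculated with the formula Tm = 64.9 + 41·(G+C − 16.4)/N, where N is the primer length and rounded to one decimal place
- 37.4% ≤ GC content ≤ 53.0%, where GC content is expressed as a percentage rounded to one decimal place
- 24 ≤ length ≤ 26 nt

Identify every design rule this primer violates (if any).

Base counts: A=5, T=6, G=5, C=8 (length 24).
Tm: Tm = 64.9 + 41·(13 − 16.4)/24 = 59.1°C ✓
GC content: GC 13/24 = 54.2%, outside 37.4–53.0% ✗
length: length 24 ✓

Fails: GC content.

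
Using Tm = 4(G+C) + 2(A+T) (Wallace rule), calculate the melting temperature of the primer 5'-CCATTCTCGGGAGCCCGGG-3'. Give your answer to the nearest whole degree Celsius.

66°C

Base counts: A=2, T=3, G=7, C=7 (length 19).
Tm = 2·(2+3) + 4·(7+7) = 2·5 + 4·14 = 10 + 56 = 66°C.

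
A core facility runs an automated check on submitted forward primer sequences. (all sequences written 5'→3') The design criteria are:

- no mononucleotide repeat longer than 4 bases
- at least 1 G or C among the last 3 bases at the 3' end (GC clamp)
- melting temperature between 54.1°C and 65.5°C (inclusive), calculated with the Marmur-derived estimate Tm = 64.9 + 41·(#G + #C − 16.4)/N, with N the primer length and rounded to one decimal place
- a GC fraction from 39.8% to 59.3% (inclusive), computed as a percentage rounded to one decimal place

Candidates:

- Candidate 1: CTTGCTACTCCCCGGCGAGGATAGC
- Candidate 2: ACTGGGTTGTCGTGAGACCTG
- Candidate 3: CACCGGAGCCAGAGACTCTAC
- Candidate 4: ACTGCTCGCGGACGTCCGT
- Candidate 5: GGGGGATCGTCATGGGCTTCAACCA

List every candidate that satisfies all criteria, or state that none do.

Candidate 2 only.

Candidate 1 (25 nt, A=4 T=5 G=7 C=9): longest run = 4 ✓; 3' end AGC has 2 G/C ✓; Tm = 64.9 + 41·(16 − 16.4)/25 = 64.2°C ✓; GC 16/25 = 64.0%, outside 39.8–59.3% ✗ — fails.
Candidate 2 (21 nt, A=3 T=6 G=8 C=4): longest run = 3 ✓; 3' end CTG has 2 G/C ✓; Tm = 64.9 + 41·(12 − 16.4)/21 = 56.3°C ✓; GC 12/21 = 57.1% ✓ — passes.
Candidate 3 (21 nt, A=6 T=2 G=5 C=8): longest run = 2 ✓; 3' end TAC has 1 G/C ✓; Tm = 64.9 + 41·(13 − 16.4)/21 = 58.3°C ✓; GC 13/21 = 61.9%, outside 39.8–59.3% ✗ — fails.
Candidate 4 (19 nt, A=2 T=4 G=6 C=7): longest run = 2 ✓; 3' end CGT has 2 G/C ✓; Tm = 64.9 + 41·(13 − 16.4)/19 = 57.6°C ✓; GC 13/19 = 68.4%, outside 39.8–59.3% ✗ — fails.
Candidate 5 (25 nt, A=5 T=5 G=9 C=6): longest run = 5, exceeds 4 ✗; 3' end CCA has 2 G/C ✓; Tm = 64.9 + 41·(15 − 16.4)/25 = 62.6°C ✓; GC 15/25 = 60.0%, outside 39.8–59.3% ✗ — fails.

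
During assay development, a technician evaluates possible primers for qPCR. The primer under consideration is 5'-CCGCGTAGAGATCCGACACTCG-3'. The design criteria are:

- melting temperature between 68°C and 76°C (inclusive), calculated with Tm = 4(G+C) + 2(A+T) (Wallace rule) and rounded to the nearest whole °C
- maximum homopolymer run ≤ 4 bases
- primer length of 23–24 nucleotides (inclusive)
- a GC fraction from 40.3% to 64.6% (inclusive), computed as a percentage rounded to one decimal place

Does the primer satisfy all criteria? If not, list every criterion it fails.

Base counts: A=5, T=3, G=6, C=8 (length 22).
Tm: Tm = 2·8 + 4·14 = 72°C ✓
homopolymer run: longest run = 2 ✓
length: length 22, outside 23–24 ✗
GC content: GC 14/22 = 63.6% ✓

Fails: length.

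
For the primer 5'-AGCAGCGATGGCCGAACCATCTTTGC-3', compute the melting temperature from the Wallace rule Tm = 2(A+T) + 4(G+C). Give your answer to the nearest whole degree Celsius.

82°C

Base counts: A=6, T=5, G=7, C=8 (length 26).
Tm = 2·(6+5) + 4·(7+8) = 2·11 + 4·15 = 22 + 60 = 82°C.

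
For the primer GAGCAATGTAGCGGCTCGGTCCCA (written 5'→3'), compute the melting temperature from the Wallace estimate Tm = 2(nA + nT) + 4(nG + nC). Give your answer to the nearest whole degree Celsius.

Base counts: A=5, T=4, G=8, C=7 (length 24).
Tm = 2·(5+4) + 4·(8+7) = 2·9 + 4·15 = 18 + 60 = 78°C.

78°C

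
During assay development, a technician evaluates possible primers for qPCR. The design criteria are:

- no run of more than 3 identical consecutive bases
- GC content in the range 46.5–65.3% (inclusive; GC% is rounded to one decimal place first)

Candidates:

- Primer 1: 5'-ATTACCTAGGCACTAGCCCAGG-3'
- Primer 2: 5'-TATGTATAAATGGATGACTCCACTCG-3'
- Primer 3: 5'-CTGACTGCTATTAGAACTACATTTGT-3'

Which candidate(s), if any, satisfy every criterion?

Primer 1 only.

Primer 1 (22 nt, A=6 T=4 G=5 C=7): longest run = 3 ✓; GC 12/22 = 54.5% ✓ — passes.
Primer 2 (26 nt, A=8 T=8 G=5 C=5): longest run = 3 ✓; GC 10/26 = 38.5%, outside 46.5–65.3% ✗ — fails.
Primer 3 (26 nt, A=7 T=10 G=4 C=5): longest run = 3 ✓; GC 9/26 = 34.6%, outside 46.5–65.3% ✗ — fails.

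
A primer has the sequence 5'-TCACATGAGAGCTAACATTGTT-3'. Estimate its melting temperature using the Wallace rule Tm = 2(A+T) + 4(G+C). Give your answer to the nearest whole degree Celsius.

Base counts: A=7, T=7, G=4, C=4 (length 22).
Tm = 2·(7+7) + 4·(4+4) = 2·14 + 4·8 = 28 + 32 = 60°C.

60°C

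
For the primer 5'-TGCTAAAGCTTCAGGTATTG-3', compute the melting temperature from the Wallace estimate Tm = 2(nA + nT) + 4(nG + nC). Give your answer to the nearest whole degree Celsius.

56°C

Base counts: A=5, T=7, G=5, C=3 (length 20).
Tm = 2·(5+7) + 4·(5+3) = 2·12 + 4·8 = 24 + 32 = 56°C.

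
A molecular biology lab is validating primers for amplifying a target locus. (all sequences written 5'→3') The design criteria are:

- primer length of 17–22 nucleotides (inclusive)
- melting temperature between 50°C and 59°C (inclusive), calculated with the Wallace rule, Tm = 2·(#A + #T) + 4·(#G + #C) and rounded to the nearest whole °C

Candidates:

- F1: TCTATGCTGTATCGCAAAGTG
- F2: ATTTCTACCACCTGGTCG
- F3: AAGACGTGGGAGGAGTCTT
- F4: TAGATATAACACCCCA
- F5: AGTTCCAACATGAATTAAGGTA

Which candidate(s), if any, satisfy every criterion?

F2, F3 and F5.

F1 (21 nt, A=5 T=7 G=5 C=4): length 21 ✓; Tm = 2·12 + 4·9 = 60°C, outside 50–59°C ✗ — fails.
F2 (18 nt, A=3 T=6 G=3 C=6): length 18 ✓; Tm = 2·9 + 4·9 = 54°C ✓ — passes.
F3 (19 nt, A=5 T=4 G=8 C=2): length 19 ✓; Tm = 2·9 + 4·10 = 58°C ✓ — passes.
F4 (16 nt, A=7 T=3 G=1 C=5): length 16, outside 17–22 ✗; Tm = 2·10 + 4·6 = 44°C, outside 50–59°C ✗ — fails.
F5 (22 nt, A=9 T=6 G=4 C=3): length 22 ✓; Tm = 2·15 + 4·7 = 58°C ✓ — passes.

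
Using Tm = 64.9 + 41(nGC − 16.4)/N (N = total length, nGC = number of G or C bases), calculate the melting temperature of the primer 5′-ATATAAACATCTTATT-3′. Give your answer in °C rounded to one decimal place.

28.0°C

Base counts: A=7, T=7, G=0, C=2; G+C = 2, N = 16.
Tm = 64.9 + 41·(2 − 16.4)/16 = 64.9 + -590.40/16 = 28.0°C.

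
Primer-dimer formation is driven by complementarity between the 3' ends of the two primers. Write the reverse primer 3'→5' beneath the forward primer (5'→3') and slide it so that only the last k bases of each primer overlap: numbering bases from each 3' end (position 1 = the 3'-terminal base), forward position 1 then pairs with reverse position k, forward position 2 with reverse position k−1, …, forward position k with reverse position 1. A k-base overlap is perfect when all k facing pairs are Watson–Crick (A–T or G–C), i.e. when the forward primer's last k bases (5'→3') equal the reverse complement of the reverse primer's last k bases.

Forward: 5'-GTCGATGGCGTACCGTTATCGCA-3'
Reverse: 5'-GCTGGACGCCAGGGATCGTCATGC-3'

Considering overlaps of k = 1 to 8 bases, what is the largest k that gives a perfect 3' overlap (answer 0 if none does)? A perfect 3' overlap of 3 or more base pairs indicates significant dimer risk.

Last 8 bases (5'→3') — forward …TTATCGCA, reverse …CGTCATGC.
Reverse complement of the reverse primer's last 8 bases: GCATGACG; its first k bases are the reverse complement of the reverse primer's last k bases, so a perfect k-base overlap needs the forward primer's last k bases to equal them.
Comparing (forward last k vs required): k=1: A vs G ✗; k=2: CA vs GC ✗; k=3: GCA vs GCA ✓; k=4: CGCA vs GCAT ✗; k=5: TCGCA vs GCATG ✗; k=6: ATCGCA vs GCATGA ✗; k=7: TATCGCA vs GCATGAC ✗; k=8: TTATCGCA vs GCATGACG ✗.
Only k = 3 is perfect, so the longest perfect 3' overlap is 3.

Longest perfect overlap: 3 complementary base pairs; significant dimer risk (threshold 3).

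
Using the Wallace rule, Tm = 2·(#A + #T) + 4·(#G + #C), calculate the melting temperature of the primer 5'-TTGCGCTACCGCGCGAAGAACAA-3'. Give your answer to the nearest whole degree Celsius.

Base counts: A=7, T=3, G=6, C=7 (length 23).
Tm = 2·(7+3) + 4·(6+7) = 2·10 + 4·13 = 20 + 52 = 72°C.

72°C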